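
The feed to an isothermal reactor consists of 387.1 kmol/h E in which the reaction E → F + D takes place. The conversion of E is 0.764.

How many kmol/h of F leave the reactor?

296 kmol/h

E reacted = 0.764 × 387.1 = 295.7 kmol/h; ν_E = −1, so ξ = 295.7/1 = 295.7 kmol/h.
Outlet amounts (n = n₀ + ν ξ):
  E: 387.1 − 1(295.7) = 91.36
  F: 0 + 1(295.7) = 295.7
  D: 0 + 1(295.7) = 295.7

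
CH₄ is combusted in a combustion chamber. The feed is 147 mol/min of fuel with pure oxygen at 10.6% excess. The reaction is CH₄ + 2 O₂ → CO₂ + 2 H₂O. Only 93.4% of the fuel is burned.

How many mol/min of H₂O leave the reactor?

Stoichiometric O₂ = 2 × 147 = 294 mol/min; O₂ fed = 294 × 1.106 = 325.2 mol/min.
Fuel reacted = 0.934 × 147 → ξ = 137.3 mol/min.
Outlet (n = n₀ + ν ξ):
  CH₄: 147 − 1(137.3) = 9.702
  O₂: 325.2 − 2(137.3) = 50.57
  CO₂: 0 + 1(137.3) = 137.3
  H₂O: 0 + 2(137.3) = 274.6

275 mol/min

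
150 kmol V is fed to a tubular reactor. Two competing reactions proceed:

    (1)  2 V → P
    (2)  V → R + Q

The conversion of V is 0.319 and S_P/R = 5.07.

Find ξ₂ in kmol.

Conversion of V: V consumed = 0.319 × 150 = 47.85 kmol = 2ξ₁ + 1ξ₂.
Selectivity: 1ξ₁ / (1ξ₂) = 5.07 → ξ₁ = 5.07 ξ₂.
Substitute: (2·5.07 + 1) ξ₂ = 47.85 → ξ₂ = 4.295 kmol, ξ₁ = 21.78 kmol.
Outlet amounts (n = n₀ + Σ ν·ξ):
  V: 150 − 2(21.78) − 1(4.295) = 102.2
  P: 0 + 1(21.78) = 21.78
  R: 0 + 1(4.295) = 4.295
  Q: 0 + 1(4.295) = 4.295

ξ₂ = 4.3 kmol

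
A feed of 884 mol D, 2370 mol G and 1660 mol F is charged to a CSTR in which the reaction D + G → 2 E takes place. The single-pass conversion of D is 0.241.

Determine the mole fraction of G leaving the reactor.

0.439

D reacted = 0.241 × 884 = 213 mol; ν_D = −1, so ξ = 213/1 = 213 mol.
Outlet amounts (n = n₀ + ν ξ):
  D: 884 − 1(213) = 671
  G: 2370 − 1(213) = 2157
  E: 0 + 2(213) = 426.1
  F: 1660 (inert)
Total out = 4914 mol; y_G = 2157 / 4914 = 0.4389.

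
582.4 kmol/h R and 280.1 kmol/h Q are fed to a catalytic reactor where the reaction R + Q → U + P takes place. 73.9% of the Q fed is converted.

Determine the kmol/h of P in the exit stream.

Q reacted = 0.739 × 280.1 = 207 kmol/h; ν_Q = −1, so ξ = 207/1 = 207 kmol/h.
Outlet amounts (n = n₀ + ν ξ):
  R: 582.4 − 1(207) = 375.4
  Q: 280.1 − 1(207) = 73.11
  U: 0 + 1(207) = 207
  P: 0 + 1(207) = 207

207 kmol/h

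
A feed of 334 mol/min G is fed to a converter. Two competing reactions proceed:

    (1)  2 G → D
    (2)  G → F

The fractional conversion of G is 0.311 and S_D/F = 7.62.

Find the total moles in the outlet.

285 mol/min

Conversion of G: G consumed = 0.311 × 334 = 103.9 mol/min = 2ξ₁ + 1ξ₂.
Selectivity: 1ξ₁ / (1ξ₂) = 7.62 → ξ₁ = 7.62 ξ₂.
Substitute: (2·7.62 + 1) ξ₂ = 103.9 → ξ₂ = 6.396 mol/min, ξ₁ = 48.74 mol/min.
Outlet amounts (n = n₀ + Σ ν·ξ):
  G: 334 − 2(48.74) − 1(6.396) = 230.1
  D: 0 + 1(48.74) = 48.74
  F: 0 + 1(6.396) = 6.396
Total out = 230.1 + 48.74 + 6.396 = 285.3 mol/min.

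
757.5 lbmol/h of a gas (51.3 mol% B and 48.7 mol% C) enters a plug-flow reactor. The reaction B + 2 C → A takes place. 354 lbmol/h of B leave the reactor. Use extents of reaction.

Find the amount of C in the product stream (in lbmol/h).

300 lbmol/h

For B: n = n₀ − 1ξ → 354 = 388.6 − 1ξ, giving ξ = 34.6 lbmol/h.
Outlet amounts (n = n₀ + ν ξ):
  B: 388.6 − 1(34.6) = 354
  C: 368.9 − 2(34.6) = 299.7
  A: 0 + 1(34.6) = 34.6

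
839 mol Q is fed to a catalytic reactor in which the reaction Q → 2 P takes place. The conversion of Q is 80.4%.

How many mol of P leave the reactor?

Q reacted = 0.804 × 839 = 674.6 mol; ν_Q = −1, so ξ = 674.6/1 = 674.6 mol.
Outlet amounts (n = n₀ + ν ξ):
  Q: 839 − 1(674.6) = 164.4
  P: 0 + 2(674.6) = 1349

1350 mol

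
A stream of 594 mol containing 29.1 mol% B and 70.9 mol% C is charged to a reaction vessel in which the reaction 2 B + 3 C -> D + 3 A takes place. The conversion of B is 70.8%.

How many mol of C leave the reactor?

B reacted = 0.708 × 172.9 = 122.4 mol; ν_B = −2, so ξ = 122.4/2 = 61.19 mol.
Outlet amounts (n = n₀ + ν ξ):
  B: 172.9 − 2(61.19) = 50.47
  C: 421.1 − 3(61.19) = 237.6
  D: 0 + 1(61.19) = 61.19
  A: 0 + 3(61.19) = 183.6

238 mol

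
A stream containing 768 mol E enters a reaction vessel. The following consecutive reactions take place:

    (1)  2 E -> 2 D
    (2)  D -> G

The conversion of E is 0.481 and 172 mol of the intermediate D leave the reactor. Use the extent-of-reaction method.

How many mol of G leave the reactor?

Conversion of E: E consumed = 2ξ₁ = 0.481 × 768 → ξ₁ = 184.7 mol.
D balance: n_D = 0 + 2ξ₁ − 1ξ₂ = 172 → ξ₂ = (2·184.7 − 172)/1 = 197.4 mol.
Outlet amounts (n = n₀ + Σ ν·ξ):
  E: 768 − 2(184.7) = 398.6
  D: 0 + 2(184.7) − 1(197.4) = 172
  G: 0 + 1(197.4) = 197.4

197 mol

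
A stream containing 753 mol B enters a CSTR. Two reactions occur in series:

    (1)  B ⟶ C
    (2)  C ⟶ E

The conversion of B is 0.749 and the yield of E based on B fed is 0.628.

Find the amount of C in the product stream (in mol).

Conversion of B: B consumed = 1ξ₁ = 0.749 × 753 → ξ₁ = 564 mol.
Yield of E: 1ξ₂ / 753 = 0.628 → ξ₂ = 472.9 mol.
Outlet amounts (n = n₀ + Σ ν·ξ):
  B: 753 − 1(564) = 189
  C: 0 + 1(564) − 1(472.9) = 91.11
  E: 0 + 1(472.9) = 472.9

91.1 mol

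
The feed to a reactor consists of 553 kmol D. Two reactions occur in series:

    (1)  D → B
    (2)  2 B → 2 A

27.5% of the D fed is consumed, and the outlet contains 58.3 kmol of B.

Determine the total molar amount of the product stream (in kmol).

553 kmol

Conversion of D: D consumed = 1ξ₁ = 0.275 × 553 → ξ₁ = 152.1 kmol.
B balance: n_B = 0 + 1ξ₁ − 2ξ₂ = 58.3 → ξ₂ = (1·152.1 − 58.3)/2 = 46.89 kmol.
Outlet amounts (n = n₀ + Σ ν·ξ):
  D: 553 − 1(152.1) = 400.9
  B: 0 + 1(152.1) − 2(46.89) = 58.3
  A: 0 + 2(46.89) = 93.78
Total out = 400.9 + 58.3 + 93.78 = 553 kmol.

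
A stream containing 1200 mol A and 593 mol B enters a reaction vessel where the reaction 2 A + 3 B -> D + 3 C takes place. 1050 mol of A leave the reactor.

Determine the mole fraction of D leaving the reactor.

0.0437

For A: n = n₀ − 2ξ → 1050 = 1200 − 2ξ, giving ξ = 75 mol.
Outlet amounts (n = n₀ + ν ξ):
  A: 1200 − 2(75) = 1050
  B: 593 − 3(75) = 368
  D: 0 + 1(75) = 75
  C: 0 + 3(75) = 225
Total out = 1718 mol; y_D = 75 / 1718 = 0.04366.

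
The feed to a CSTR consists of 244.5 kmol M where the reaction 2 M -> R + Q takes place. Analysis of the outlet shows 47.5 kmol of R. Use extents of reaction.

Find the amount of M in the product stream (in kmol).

150 kmol

For R: n = n₀ + 1ξ → 47.5 = 0 + 1ξ, giving ξ = 47.5 kmol.
Outlet amounts (n = n₀ + ν ξ):
  M: 244.5 − 2(47.5) = 149.5
  R: 0 + 1(47.5) = 47.5
  Q: 0 + 1(47.5) = 47.5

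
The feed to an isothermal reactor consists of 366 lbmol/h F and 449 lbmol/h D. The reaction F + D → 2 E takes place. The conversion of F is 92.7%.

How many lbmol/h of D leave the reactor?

F reacted = 0.927 × 366 = 339.3 lbmol/h; ν_F = −1, so ξ = 339.3/1 = 339.3 lbmol/h.
Outlet amounts (n = n₀ + ν ξ):
  F: 366 − 1(339.3) = 26.72
  D: 449 − 1(339.3) = 109.7
  E: 0 + 2(339.3) = 678.6

110 lbmol/h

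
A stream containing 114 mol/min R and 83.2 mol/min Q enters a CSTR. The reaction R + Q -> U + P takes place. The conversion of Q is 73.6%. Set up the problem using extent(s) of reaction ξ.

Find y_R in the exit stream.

0.268

Q reacted = 0.736 × 83.2 = 61.24 mol/min; ν_Q = −1, so ξ = 61.24/1 = 61.24 mol/min.
Outlet amounts (n = n₀ + ν ξ):
  R: 114 − 1(61.24) = 52.76
  Q: 83.2 − 1(61.24) = 21.96
  U: 0 + 1(61.24) = 61.24
  P: 0 + 1(61.24) = 61.24
Total out = 197.2 mol/min; y_R = 52.76 / 197.2 = 0.2676.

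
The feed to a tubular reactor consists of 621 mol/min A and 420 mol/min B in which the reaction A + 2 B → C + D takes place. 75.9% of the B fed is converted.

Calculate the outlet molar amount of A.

462 mol/min

B reacted = 0.759 × 420 = 318.8 mol/min; ν_B = −2, so ξ = 318.8/2 = 159.4 mol/min.
Outlet amounts (n = n₀ + ν ξ):
  A: 621 − 1(159.4) = 461.6
  B: 420 − 2(159.4) = 101.2
  C: 0 + 1(159.4) = 159.4
  D: 0 + 1(159.4) = 159.4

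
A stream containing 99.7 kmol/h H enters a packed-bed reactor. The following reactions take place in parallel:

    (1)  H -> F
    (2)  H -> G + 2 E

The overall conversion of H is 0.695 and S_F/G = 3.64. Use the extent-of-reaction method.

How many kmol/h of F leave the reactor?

Conversion of H: H consumed = 0.695 × 99.7 = 69.29 kmol/h = 1ξ₁ + 1ξ₂.
Selectivity: 1ξ₁ / (1ξ₂) = 3.64 → ξ₁ = 3.64 ξ₂.
Substitute: (1·3.64 + 1) ξ₂ = 69.29 → ξ₂ = 14.93 kmol/h, ξ₁ = 54.36 kmol/h.
Outlet amounts (n = n₀ + Σ ν·ξ):
  H: 99.7 − 1(54.36) − 1(14.93) = 30.41
  F: 0 + 1(54.36) = 54.36
  G: 0 + 1(14.93) = 14.93
  E: 0 + 2(14.93) = 29.87

54.4 kmol/h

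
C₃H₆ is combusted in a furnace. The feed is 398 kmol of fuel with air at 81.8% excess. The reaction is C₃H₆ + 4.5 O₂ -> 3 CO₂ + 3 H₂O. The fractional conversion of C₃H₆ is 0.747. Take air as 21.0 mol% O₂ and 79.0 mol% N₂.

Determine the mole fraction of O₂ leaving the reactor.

Stoichiometric O₂ = 4.5 × 398 = 1791 kmol; O₂ fed = 1791 × 1.818 = 3256 kmol.
N₂ fed = 3256 × 79/21 = 12250 kmol.
Fuel reacted = 0.747 × 398 → ξ = 297.3 kmol.
Outlet (n = n₀ + ν ξ):
  C₃H₆: 398 − 1(297.3) = 100.7
  O₂: 3256 − 4.5(297.3) = 1918
  N₂: 12250 (inert)
  CO₂: 0 + 3(297.3) = 891.9
  H₂O: 0 + 3(297.3) = 891.9
Total out = 16050 kmol; y_O₂ = 1918 / 16050 = 0.1195.

0.119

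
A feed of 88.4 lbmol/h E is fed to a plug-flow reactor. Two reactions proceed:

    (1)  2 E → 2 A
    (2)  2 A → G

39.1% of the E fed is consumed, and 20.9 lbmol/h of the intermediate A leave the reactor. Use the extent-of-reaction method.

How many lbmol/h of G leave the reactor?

6.83 lbmol/h

Conversion of E: E consumed = 2ξ₁ = 0.391 × 88.4 → ξ₁ = 17.28 lbmol/h.
A balance: n_A = 0 + 2ξ₁ − 2ξ₂ = 20.9 → ξ₂ = (2·17.28 − 20.9)/2 = 6.832 lbmol/h.
Outlet amounts (n = n₀ + Σ ν·ξ):
  E: 88.4 − 2(17.28) = 53.84
  A: 0 + 2(17.28) − 2(6.832) = 20.9
  G: 0 + 1(6.832) = 6.832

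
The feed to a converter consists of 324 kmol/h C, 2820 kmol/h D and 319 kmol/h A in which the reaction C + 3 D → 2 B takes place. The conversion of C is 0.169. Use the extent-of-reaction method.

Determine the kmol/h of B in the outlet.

110 kmol/h

C reacted = 0.169 × 324 = 54.76 kmol/h; ν_C = −1, so ξ = 54.76/1 = 54.76 kmol/h.
Outlet amounts (n = n₀ + ν ξ):
  C: 324 − 1(54.76) = 269.2
  D: 2820 − 3(54.76) = 2656
  B: 0 + 2(54.76) = 109.5
  A: 319 (inert)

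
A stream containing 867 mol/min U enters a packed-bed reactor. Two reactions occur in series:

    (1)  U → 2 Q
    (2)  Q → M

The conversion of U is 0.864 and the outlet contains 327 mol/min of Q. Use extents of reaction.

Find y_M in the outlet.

0.725

Conversion of U: U consumed = 1ξ₁ = 0.864 × 867 → ξ₁ = 749.1 mol/min.
Q balance: n_Q = 0 + 2ξ₁ − 1ξ₂ = 327 → ξ₂ = (2·749.1 − 327)/1 = 1171 mol/min.
Outlet amounts (n = n₀ + Σ ν·ξ):
  U: 867 − 1(749.1) = 117.9
  Q: 0 + 2(749.1) − 1(1171) = 327
  M: 0 + 1(1171) = 1171
Total out = 1616 mol/min; y_M = 1171 / 1616 = 0.7247.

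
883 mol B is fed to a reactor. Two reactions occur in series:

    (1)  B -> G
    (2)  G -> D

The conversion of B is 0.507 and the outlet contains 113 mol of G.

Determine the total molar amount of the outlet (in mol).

Conversion of B: B consumed = 1ξ₁ = 0.507 × 883 → ξ₁ = 447.7 mol.
G balance: n_G = 0 + 1ξ₁ − 1ξ₂ = 113 → ξ₂ = (1·447.7 − 113)/1 = 334.7 mol.
Outlet amounts (n = n₀ + Σ ν·ξ):
  B: 883 − 1(447.7) = 435.3
  G: 0 + 1(447.7) − 1(334.7) = 113
  D: 0 + 1(334.7) = 334.7
Total out = 435.3 + 113 + 334.7 = 883 mol.

883 mol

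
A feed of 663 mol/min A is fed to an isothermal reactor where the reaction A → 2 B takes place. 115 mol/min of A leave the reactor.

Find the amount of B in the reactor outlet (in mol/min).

For A: n = n₀ − 1ξ → 115 = 663 − 1ξ, giving ξ = 548 mol/min.
Outlet amounts (n = n₀ + ν ξ):
  A: 663 − 1(548) = 115
  B: 0 + 2(548) = 1096

1100 mol/min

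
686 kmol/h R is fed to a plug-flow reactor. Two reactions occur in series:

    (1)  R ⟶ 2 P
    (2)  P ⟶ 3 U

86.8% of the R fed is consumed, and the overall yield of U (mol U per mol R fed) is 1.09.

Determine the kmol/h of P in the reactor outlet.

942 kmol/h

Conversion of R: R consumed = 1ξ₁ = 0.868 × 686 → ξ₁ = 595.4 kmol/h.
Yield of U: 3ξ₂ / 686 = 1.09 → ξ₂ = 249.2 kmol/h.
Outlet amounts (n = n₀ + Σ ν·ξ):
  R: 686 − 1(595.4) = 90.55
  P: 0 + 2(595.4) − 1(249.2) = 941.6
  U: 0 + 3(249.2) = 747.7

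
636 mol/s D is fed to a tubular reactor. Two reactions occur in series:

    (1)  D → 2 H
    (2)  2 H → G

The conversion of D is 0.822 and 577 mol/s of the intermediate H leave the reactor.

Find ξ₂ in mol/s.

Conversion of D: D consumed = 1ξ₁ = 0.822 × 636 → ξ₁ = 522.8 mol/s.
H balance: n_H = 0 + 2ξ₁ − 2ξ₂ = 577 → ξ₂ = (2·522.8 − 577)/2 = 234.3 mol/s.
Outlet amounts (n = n₀ + Σ ν·ξ):
  D: 636 − 1(522.8) = 113.2
  H: 0 + 2(522.8) − 2(234.3) = 577
  G: 0 + 1(234.3) = 234.3

ξ₂ = 234 mol/s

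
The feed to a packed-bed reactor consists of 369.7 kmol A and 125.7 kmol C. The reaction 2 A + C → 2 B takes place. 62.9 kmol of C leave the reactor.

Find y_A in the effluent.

0.564

For C: n = n₀ − 1ξ → 62.9 = 125.7 − 1ξ, giving ξ = 62.8 kmol.
Outlet amounts (n = n₀ + ν ξ):
  A: 369.7 − 2(62.8) = 244.1
  C: 125.7 − 1(62.8) = 62.9
  B: 0 + 2(62.8) = 125.6
Total out = 432.6 kmol; y_A = 244.1 / 432.6 = 0.5643.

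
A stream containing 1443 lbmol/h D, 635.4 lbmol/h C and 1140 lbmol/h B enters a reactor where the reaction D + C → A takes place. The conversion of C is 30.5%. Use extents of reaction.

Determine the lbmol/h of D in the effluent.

C reacted = 0.305 × 635.4 = 193.8 lbmol/h; ν_C = −1, so ξ = 193.8/1 = 193.8 lbmol/h.
Outlet amounts (n = n₀ + ν ξ):
  D: 1443 − 1(193.8) = 1249
  C: 635.4 − 1(193.8) = 441.6
  A: 0 + 1(193.8) = 193.8
  B: 1140 (inert)

1250 lbmol/h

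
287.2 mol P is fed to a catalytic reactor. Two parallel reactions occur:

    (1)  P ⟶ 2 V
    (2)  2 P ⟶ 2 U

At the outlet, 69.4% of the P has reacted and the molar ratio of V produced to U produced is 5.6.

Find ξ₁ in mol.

Conversion of P: P consumed = 0.694 × 287.2 = 199.3 mol = 1ξ₁ + 2ξ₂.
Selectivity: 2ξ₁ / (2ξ₂) = 5.6 → ξ₁ = 5.6 ξ₂.
Substitute: (1·5.6 + 2) ξ₂ = 199.3 → ξ₂ = 26.23 mol, ξ₁ = 146.9 mol.
Outlet amounts (n = n₀ + Σ ν·ξ):
  P: 287.2 − 1(146.9) − 2(26.23) = 87.88
  V: 0 + 2(146.9) = 293.7
  U: 0 + 2(26.23) = 52.45

ξ₁ = 147 mol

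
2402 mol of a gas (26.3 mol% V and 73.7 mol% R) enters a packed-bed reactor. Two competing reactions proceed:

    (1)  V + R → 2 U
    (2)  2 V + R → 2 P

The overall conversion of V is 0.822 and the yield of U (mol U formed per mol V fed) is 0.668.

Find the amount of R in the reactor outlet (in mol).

1410 mol

Yield of U: 2ξ₁ / 631.7 = 0.668 → ξ₁ = 211 mol.
Conversion of V: 1ξ₁ + 2ξ₂ = 0.822 × 631.7 = 519.3 → ξ₂ = 154.1 mol.
Outlet amounts (n = n₀ + Σ ν·ξ):
  V: 631.7 − 1(211) − 2(154.1) = 112.4
  R: 1770 − 1(211) − 1(154.1) = 1405
  U: 0 + 2(211) = 422
  P: 0 + 2(154.1) = 308.3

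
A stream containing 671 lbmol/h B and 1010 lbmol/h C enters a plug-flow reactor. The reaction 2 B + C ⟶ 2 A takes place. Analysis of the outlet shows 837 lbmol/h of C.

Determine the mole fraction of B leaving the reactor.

For C: n = n₀ − 1ξ → 837 = 1010 − 1ξ, giving ξ = 173 lbmol/h.
Outlet amounts (n = n₀ + ν ξ):
  B: 671 − 2(173) = 325
  C: 1010 − 1(173) = 837
  A: 0 + 2(173) = 346
Total out = 1508 lbmol/h; y_B = 325 / 1508 = 0.2155.

0.216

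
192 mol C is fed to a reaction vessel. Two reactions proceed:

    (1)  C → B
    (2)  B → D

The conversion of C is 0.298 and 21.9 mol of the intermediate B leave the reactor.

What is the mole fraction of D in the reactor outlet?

0.184

Conversion of C: C consumed = 1ξ₁ = 0.298 × 192 → ξ₁ = 57.22 mol.
B balance: n_B = 0 + 1ξ₁ − 1ξ₂ = 21.9 → ξ₂ = (1·57.22 − 21.9)/1 = 35.32 mol.
Outlet amounts (n = n₀ + Σ ν·ξ):
  C: 192 − 1(57.22) = 134.8
  B: 0 + 1(57.22) − 1(35.32) = 21.9
  D: 0 + 1(35.32) = 35.32
Total out = 192 mol; y_D = 35.32 / 192 = 0.1839.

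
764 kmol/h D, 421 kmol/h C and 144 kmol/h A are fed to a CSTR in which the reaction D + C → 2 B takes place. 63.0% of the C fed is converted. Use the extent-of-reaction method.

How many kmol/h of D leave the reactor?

C reacted = 0.63 × 421 = 265.2 kmol/h; ν_C = −1, so ξ = 265.2/1 = 265.2 kmol/h.
Outlet amounts (n = n₀ + ν ξ):
  D: 764 − 1(265.2) = 498.8
  C: 421 − 1(265.2) = 155.8
  B: 0 + 2(265.2) = 530.5
  A: 144 (inert)

499 kmol/h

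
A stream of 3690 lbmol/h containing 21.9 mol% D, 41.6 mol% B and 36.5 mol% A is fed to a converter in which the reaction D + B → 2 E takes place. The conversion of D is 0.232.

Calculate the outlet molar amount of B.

D reacted = 0.232 × 808.1 = 187.5 lbmol/h; ν_D = −1, so ξ = 187.5/1 = 187.5 lbmol/h.
Outlet amounts (n = n₀ + ν ξ):
  D: 808.1 − 1(187.5) = 620.6
  B: 1535 − 1(187.5) = 1348
  E: 0 + 2(187.5) = 375
  A: 1347 (inert)

1350 lbmol/h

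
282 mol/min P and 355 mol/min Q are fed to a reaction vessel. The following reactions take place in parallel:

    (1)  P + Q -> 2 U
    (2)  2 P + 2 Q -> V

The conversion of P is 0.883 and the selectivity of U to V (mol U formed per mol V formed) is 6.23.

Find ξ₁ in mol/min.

Conversion of P: P consumed = 0.883 × 282 = 249 mol/min = 1ξ₁ + 2ξ₂.
Selectivity: 2ξ₁ / (1ξ₂) = 6.23 → ξ₁ = 3.115 ξ₂.
Substitute: (1·3.115 + 2) ξ₂ = 249 → ξ₂ = 48.68 mol/min, ξ₁ = 151.6 mol/min.
Outlet amounts (n = n₀ + Σ ν·ξ):
  P: 282 − 1(151.6) − 2(48.68) = 32.99
  Q: 355 − 1(151.6) − 2(48.68) = 106
  U: 0 + 2(151.6) = 303.3
  V: 0 + 1(48.68) = 48.68

ξ₁ = 152 mol/min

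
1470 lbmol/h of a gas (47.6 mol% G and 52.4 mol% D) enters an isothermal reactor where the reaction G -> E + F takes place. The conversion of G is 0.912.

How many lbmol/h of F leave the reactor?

G reacted = 0.912 × 699.7 = 638.1 lbmol/h; ν_G = −1, so ξ = 638.1/1 = 638.1 lbmol/h.
Outlet amounts (n = n₀ + ν ξ):
  G: 699.7 − 1(638.1) = 61.58
  E: 0 + 1(638.1) = 638.1
  F: 0 + 1(638.1) = 638.1
  D: 770.3 (inert)

638 lbmol/h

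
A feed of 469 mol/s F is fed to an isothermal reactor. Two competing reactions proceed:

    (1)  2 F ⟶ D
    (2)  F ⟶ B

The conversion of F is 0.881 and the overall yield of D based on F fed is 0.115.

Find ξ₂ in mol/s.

ξ₂ = 305 mol/s

Yield of D: 1ξ₁ / 469 = 0.115 → ξ₁ = 53.94 mol/s.
Conversion of F: 2ξ₁ + 1ξ₂ = 0.881 × 469 = 413.2 → ξ₂ = 305.3 mol/s.
Outlet amounts (n = n₀ + Σ ν·ξ):
  F: 469 − 2(53.94) − 1(305.3) = 55.81
  D: 0 + 1(53.94) = 53.94
  B: 0 + 1(305.3) = 305.3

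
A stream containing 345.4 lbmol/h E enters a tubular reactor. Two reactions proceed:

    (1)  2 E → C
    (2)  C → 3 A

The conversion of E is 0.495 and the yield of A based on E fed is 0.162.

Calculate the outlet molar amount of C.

Conversion of E: E consumed = 2ξ₁ = 0.495 × 345.4 → ξ₁ = 85.49 lbmol/h.
Yield of A: 3ξ₂ / 345.4 = 0.162 → ξ₂ = 18.65 lbmol/h.
Outlet amounts (n = n₀ + Σ ν·ξ):
  E: 345.4 − 2(85.49) = 174.4
  C: 0 + 1(85.49) − 1(18.65) = 66.83
  A: 0 + 3(18.65) = 55.95

66.8 lbmol/h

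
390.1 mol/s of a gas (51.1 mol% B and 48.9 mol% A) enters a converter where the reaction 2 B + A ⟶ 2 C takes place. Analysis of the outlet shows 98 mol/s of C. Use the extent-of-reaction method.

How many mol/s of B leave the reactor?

101 mol/s

For C: n = n₀ + 2ξ → 98 = 0 + 2ξ, giving ξ = 49 mol/s.
Outlet amounts (n = n₀ + ν ξ):
  B: 199.3 − 2(49) = 101.3
  A: 190.8 − 1(49) = 141.8
  C: 0 + 2(49) = 98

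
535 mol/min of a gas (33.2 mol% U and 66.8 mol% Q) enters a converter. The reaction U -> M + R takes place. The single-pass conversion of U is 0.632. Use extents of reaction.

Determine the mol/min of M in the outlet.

U reacted = 0.632 × 177.6 = 112.3 mol/min; ν_U = −1, so ξ = 112.3/1 = 112.3 mol/min.
Outlet amounts (n = n₀ + ν ξ):
  U: 177.6 − 1(112.3) = 65.36
  M: 0 + 1(112.3) = 112.3
  R: 0 + 1(112.3) = 112.3
  Q: 357.4 (inert)

112 mol/min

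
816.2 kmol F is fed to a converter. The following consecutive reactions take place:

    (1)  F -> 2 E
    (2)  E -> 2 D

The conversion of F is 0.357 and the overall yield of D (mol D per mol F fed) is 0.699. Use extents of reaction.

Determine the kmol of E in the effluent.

298 kmol

Conversion of F: F consumed = 1ξ₁ = 0.357 × 816.2 → ξ₁ = 291.4 kmol.
Yield of D: 2ξ₂ / 816.2 = 0.699 → ξ₂ = 285.3 kmol.
Outlet amounts (n = n₀ + Σ ν·ξ):
  F: 816.2 − 1(291.4) = 524.8
  E: 0 + 2(291.4) − 1(285.3) = 297.5
  D: 0 + 2(285.3) = 570.5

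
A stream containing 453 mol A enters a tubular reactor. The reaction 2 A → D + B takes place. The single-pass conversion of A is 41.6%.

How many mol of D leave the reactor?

94.2 mol

A reacted = 0.416 × 453 = 188.4 mol; ν_A = −2, so ξ = 188.4/2 = 94.22 mol.
Outlet amounts (n = n₀ + ν ξ):
  A: 453 − 2(94.22) = 264.6
  D: 0 + 1(94.22) = 94.22
  B: 0 + 1(94.22) = 94.22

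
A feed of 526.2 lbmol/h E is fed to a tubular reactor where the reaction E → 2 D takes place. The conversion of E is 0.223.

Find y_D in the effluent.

0.365

E reacted = 0.223 × 526.2 = 117.3 lbmol/h; ν_E = −1, so ξ = 117.3/1 = 117.3 lbmol/h.
Outlet amounts (n = n₀ + ν ξ):
  E: 526.2 − 1(117.3) = 408.9
  D: 0 + 2(117.3) = 234.7
Total out = 643.5 lbmol/h; y_D = 234.7 / 643.5 = 0.3647.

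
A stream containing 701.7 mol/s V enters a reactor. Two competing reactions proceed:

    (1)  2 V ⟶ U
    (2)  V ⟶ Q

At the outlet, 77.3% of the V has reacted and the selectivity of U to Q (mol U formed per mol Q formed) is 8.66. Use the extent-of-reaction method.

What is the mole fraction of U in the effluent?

Conversion of V: V consumed = 0.773 × 701.7 = 542.4 mol/s = 2ξ₁ + 1ξ₂.
Selectivity: 1ξ₁ / (1ξ₂) = 8.66 → ξ₁ = 8.66 ξ₂.
Substitute: (2·8.66 + 1) ξ₂ = 542.4 → ξ₂ = 29.61 mol/s, ξ₁ = 256.4 mol/s.
Outlet amounts (n = n₀ + Σ ν·ξ):
  V: 701.7 − 2(256.4) − 1(29.61) = 159.3
  U: 0 + 1(256.4) = 256.4
  Q: 0 + 1(29.61) = 29.61
Total out = 445.3 mol/s; y_U = 256.4 / 445.3 = 0.5758.

0.576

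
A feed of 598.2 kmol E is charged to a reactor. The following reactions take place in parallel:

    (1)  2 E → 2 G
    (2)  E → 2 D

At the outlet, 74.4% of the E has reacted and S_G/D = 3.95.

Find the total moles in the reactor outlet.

648 kmol

Conversion of E: E consumed = 0.744 × 598.2 = 445.1 kmol = 2ξ₁ + 1ξ₂.
Selectivity: 2ξ₁ / (2ξ₂) = 3.95 → ξ₁ = 3.95 ξ₂.
Substitute: (2·3.95 + 1) ξ₂ = 445.1 → ξ₂ = 50.01 kmol, ξ₁ = 197.5 kmol.
Outlet amounts (n = n₀ + Σ ν·ξ):
  E: 598.2 − 2(197.5) − 1(50.01) = 153.1
  G: 0 + 2(197.5) = 395.1
  D: 0 + 2(50.01) = 100
Total out = 153.1 + 395.1 + 100 = 648.2 kmol.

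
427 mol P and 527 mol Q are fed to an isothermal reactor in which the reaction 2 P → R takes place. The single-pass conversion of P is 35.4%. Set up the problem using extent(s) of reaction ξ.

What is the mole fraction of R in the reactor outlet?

P reacted = 0.354 × 427 = 151.2 mol; ν_P = −2, so ξ = 151.2/2 = 75.58 mol.
Outlet amounts (n = n₀ + ν ξ):
  P: 427 − 2(75.58) = 275.8
  R: 0 + 1(75.58) = 75.58
  Q: 527 (inert)
Total out = 878.4 mol; y_R = 75.58 / 878.4 = 0.08604.

0.086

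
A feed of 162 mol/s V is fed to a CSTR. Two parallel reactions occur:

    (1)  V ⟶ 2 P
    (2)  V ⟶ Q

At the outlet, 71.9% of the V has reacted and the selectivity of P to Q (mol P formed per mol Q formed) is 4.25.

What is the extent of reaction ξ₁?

ξ₁ = 79.2 mol/s

Conversion of V: V consumed = 0.719 × 162 = 116.5 mol/s = 1ξ₁ + 1ξ₂.
Selectivity: 2ξ₁ / (1ξ₂) = 4.25 → ξ₁ = 2.125 ξ₂.
Substitute: (1·2.125 + 1) ξ₂ = 116.5 → ξ₂ = 37.27 mol/s, ξ₁ = 79.21 mol/s.
Outlet amounts (n = n₀ + Σ ν·ξ):
  V: 162 − 1(79.21) − 1(37.27) = 45.52
  P: 0 + 2(79.21) = 158.4
  Q: 0 + 1(37.27) = 37.27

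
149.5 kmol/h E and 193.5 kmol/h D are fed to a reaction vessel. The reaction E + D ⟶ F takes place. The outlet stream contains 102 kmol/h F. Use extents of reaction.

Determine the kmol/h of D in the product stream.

91.5 kmol/h

For F: n = n₀ + 1ξ → 102 = 0 + 1ξ, giving ξ = 102 kmol/h.
Outlet amounts (n = n₀ + ν ξ):
  E: 149.5 − 1(102) = 47.5
  D: 193.5 − 1(102) = 91.5
  F: 0 + 1(102) = 102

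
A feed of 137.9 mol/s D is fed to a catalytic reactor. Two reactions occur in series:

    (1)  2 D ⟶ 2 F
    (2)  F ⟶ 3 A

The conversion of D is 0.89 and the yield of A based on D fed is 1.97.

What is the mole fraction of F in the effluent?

Conversion of D: D consumed = 2ξ₁ = 0.89 × 137.9 → ξ₁ = 61.37 mol/s.
Yield of A: 3ξ₂ / 137.9 = 1.97 → ξ₂ = 90.55 mol/s.
Outlet amounts (n = n₀ + Σ ν·ξ):
  D: 137.9 − 2(61.37) = 15.17
  F: 0 + 2(61.37) − 1(90.55) = 32.18
  A: 0 + 3(90.55) = 271.7
Total out = 319 mol/s; y_F = 32.18 / 319 = 0.1009.

0.101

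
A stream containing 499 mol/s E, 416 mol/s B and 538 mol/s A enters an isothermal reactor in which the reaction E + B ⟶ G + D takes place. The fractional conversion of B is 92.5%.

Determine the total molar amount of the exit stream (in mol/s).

B reacted = 0.925 × 416 = 384.8 mol/s; ν_B = −1, so ξ = 384.8/1 = 384.8 mol/s.
Outlet amounts (n = n₀ + ν ξ):
  E: 499 − 1(384.8) = 114.2
  B: 416 − 1(384.8) = 31.2
  G: 0 + 1(384.8) = 384.8
  D: 0 + 1(384.8) = 384.8
  A: 538 (inert)
Total out = 114.2 + 31.2 + 384.8 + 384.8 + 538 = 1453 mol/s.

1450 mol/s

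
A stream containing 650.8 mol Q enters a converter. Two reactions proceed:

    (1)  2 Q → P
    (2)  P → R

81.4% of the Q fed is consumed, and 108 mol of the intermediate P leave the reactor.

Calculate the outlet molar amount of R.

157 mol

Conversion of Q: Q consumed = 2ξ₁ = 0.814 × 650.8 → ξ₁ = 264.9 mol.
P balance: n_P = 0 + 1ξ₁ − 1ξ₂ = 108 → ξ₂ = (1·264.9 − 108)/1 = 156.9 mol.
Outlet amounts (n = n₀ + Σ ν·ξ):
  Q: 650.8 − 2(264.9) = 121
  P: 0 + 1(264.9) − 1(156.9) = 108
  R: 0 + 1(156.9) = 156.9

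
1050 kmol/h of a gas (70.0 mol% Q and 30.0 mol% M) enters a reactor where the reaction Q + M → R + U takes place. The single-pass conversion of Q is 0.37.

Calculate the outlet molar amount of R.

Q reacted = 0.37 × 735 = 271.9 kmol/h; ν_Q = −1, so ξ = 271.9/1 = 271.9 kmol/h.
Outlet amounts (n = n₀ + ν ξ):
  Q: 735 − 1(271.9) = 463.1
  M: 315 − 1(271.9) = 43.05
  R: 0 + 1(271.9) = 271.9
  U: 0 + 1(271.9) = 271.9

272 kmol/h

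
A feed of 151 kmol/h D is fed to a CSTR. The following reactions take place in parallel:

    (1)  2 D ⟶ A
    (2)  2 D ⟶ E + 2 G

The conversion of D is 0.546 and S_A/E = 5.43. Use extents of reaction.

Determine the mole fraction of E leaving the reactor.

Conversion of D: D consumed = 0.546 × 151 = 82.45 kmol/h = 2ξ₁ + 2ξ₂.
Selectivity: 1ξ₁ / (1ξ₂) = 5.43 → ξ₁ = 5.43 ξ₂.
Substitute: (2·5.43 + 2) ξ₂ = 82.45 → ξ₂ = 6.411 kmol/h, ξ₁ = 34.81 kmol/h.
Outlet amounts (n = n₀ + Σ ν·ξ):
  D: 151 − 2(34.81) − 2(6.411) = 68.55
  A: 0 + 1(34.81) = 34.81
  E: 0 + 1(6.411) = 6.411
  G: 0 + 2(6.411) = 12.82
Total out = 122.6 kmol/h; y_E = 6.411 / 122.6 = 0.05229.

0.0523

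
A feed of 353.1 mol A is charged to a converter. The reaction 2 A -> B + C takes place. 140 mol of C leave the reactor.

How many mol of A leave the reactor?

For C: n = n₀ + 1ξ → 140 = 0 + 1ξ, giving ξ = 140 mol.
Outlet amounts (n = n₀ + ν ξ):
  A: 353.1 − 2(140) = 73.1
  B: 0 + 1(140) = 140
  C: 0 + 1(140) = 140

73.1 mol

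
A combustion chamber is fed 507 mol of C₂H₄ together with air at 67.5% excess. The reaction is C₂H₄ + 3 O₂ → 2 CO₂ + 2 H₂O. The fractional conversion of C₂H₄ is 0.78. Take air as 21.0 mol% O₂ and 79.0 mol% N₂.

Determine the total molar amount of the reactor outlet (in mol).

12600 mol

Stoichiometric O₂ = 3 × 507 = 1521 mol; O₂ fed = 1521 × 1.675 = 2548 mol.
N₂ fed = 2548 × 79/21 = 9584 mol.
Fuel reacted = 0.78 × 507 → ξ = 395.5 mol.
Outlet (n = n₀ + ν ξ):
  C₂H₄: 507 − 1(395.5) = 111.5
  O₂: 2548 − 3(395.5) = 1361
  N₂: 9584 (inert)
  CO₂: 0 + 2(395.5) = 790.9
  H₂O: 0 + 2(395.5) = 790.9
Total out = 111.5 + 1361 + 9584 + 790.9 + 790.9 = 12640 mol.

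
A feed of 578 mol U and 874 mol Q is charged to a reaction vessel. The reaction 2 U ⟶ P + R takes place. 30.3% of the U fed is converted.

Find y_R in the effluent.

0.0603

U reacted = 0.303 × 578 = 175.1 mol; ν_U = −2, so ξ = 175.1/2 = 87.57 mol.
Outlet amounts (n = n₀ + ν ξ):
  U: 578 − 2(87.57) = 402.9
  P: 0 + 1(87.57) = 87.57
  R: 0 + 1(87.57) = 87.57
  Q: 874 (inert)
Total out = 1452 mol; y_R = 87.57 / 1452 = 0.06031.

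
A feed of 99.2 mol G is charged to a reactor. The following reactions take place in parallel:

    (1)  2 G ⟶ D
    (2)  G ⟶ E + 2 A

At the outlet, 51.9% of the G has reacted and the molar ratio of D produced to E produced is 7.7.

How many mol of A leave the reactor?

6.28 mol

Conversion of G: G consumed = 0.519 × 99.2 = 51.48 mol = 2ξ₁ + 1ξ₂.
Selectivity: 1ξ₁ / (1ξ₂) = 7.7 → ξ₁ = 7.7 ξ₂.
Substitute: (2·7.7 + 1) ξ₂ = 51.48 → ξ₂ = 3.139 mol, ξ₁ = 24.17 mol.
Outlet amounts (n = n₀ + Σ ν·ξ):
  G: 99.2 − 2(24.17) − 1(3.139) = 47.72
  D: 0 + 1(24.17) = 24.17
  E: 0 + 1(3.139) = 3.139
  A: 0 + 2(3.139) = 6.279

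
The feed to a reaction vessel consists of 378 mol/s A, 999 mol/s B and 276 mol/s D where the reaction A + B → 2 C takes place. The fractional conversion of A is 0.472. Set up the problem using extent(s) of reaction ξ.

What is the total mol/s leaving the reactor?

1650 mol/s

A reacted = 0.472 × 378 = 178.4 mol/s; ν_A = −1, so ξ = 178.4/1 = 178.4 mol/s.
Outlet amounts (n = n₀ + ν ξ):
  A: 378 − 1(178.4) = 199.6
  B: 999 − 1(178.4) = 820.6
  C: 0 + 2(178.4) = 356.8
  D: 276 (inert)
Total out = 199.6 + 820.6 + 356.8 + 276 = 1653 mol/s.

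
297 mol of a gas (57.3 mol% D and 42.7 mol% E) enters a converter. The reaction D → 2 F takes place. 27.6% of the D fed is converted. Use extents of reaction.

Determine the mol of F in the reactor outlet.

93.9 mol

D reacted = 0.276 × 170.2 = 46.97 mol; ν_D = −1, so ξ = 46.97/1 = 46.97 mol.
Outlet amounts (n = n₀ + ν ξ):
  D: 170.2 − 1(46.97) = 123.2
  F: 0 + 2(46.97) = 93.94
  E: 126.8 (inert)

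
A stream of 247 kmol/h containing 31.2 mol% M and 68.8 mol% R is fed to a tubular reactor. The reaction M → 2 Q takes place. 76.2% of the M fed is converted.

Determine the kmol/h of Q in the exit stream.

117 kmol/h

M reacted = 0.762 × 77.06 = 58.72 kmol/h; ν_M = −1, so ξ = 58.72/1 = 58.72 kmol/h.
Outlet amounts (n = n₀ + ν ξ):
  M: 77.06 − 1(58.72) = 18.34
  Q: 0 + 2(58.72) = 117.4
  R: 169.9 (inert)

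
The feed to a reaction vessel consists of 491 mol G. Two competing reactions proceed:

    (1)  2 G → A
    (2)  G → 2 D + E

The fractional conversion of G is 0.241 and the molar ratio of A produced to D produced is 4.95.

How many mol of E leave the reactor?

Conversion of G: G consumed = 0.241 × 491 = 118.3 mol = 2ξ₁ + 1ξ₂.
Selectivity: 1ξ₁ / (2ξ₂) = 4.95 → ξ₁ = 9.9 ξ₂.
Substitute: (2·9.9 + 1) ξ₂ = 118.3 → ξ₂ = 5.689 mol, ξ₁ = 56.32 mol.
Outlet amounts (n = n₀ + Σ ν·ξ):
  G: 491 − 2(56.32) − 1(5.689) = 372.7
  A: 0 + 1(56.32) = 56.32
  D: 0 + 2(5.689) = 11.38
  E: 0 + 1(5.689) = 5.689

5.69 mol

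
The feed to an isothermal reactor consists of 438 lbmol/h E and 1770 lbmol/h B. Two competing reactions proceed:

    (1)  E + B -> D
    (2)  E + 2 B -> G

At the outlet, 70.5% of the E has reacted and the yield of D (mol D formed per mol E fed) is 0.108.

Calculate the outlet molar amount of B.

1200 lbmol/h

Yield of D: 1ξ₁ / 438 = 0.108 → ξ₁ = 47.3 lbmol/h.
Conversion of E: 1ξ₁ + 1ξ₂ = 0.705 × 438 = 308.8 → ξ₂ = 261.5 lbmol/h.
Outlet amounts (n = n₀ + Σ ν·ξ):
  E: 438 − 1(47.3) − 1(261.5) = 129.2
  B: 1770 − 1(47.3) − 2(261.5) = 1200
  D: 0 + 1(47.3) = 47.3
  G: 0 + 1(261.5) = 261.5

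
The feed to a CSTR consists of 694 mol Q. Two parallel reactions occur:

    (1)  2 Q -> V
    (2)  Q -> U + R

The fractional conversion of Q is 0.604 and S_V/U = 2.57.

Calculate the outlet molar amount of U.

Conversion of Q: Q consumed = 0.604 × 694 = 419.2 mol = 2ξ₁ + 1ξ₂.
Selectivity: 1ξ₁ / (1ξ₂) = 2.57 → ξ₁ = 2.57 ξ₂.
Substitute: (2·2.57 + 1) ξ₂ = 419.2 → ξ₂ = 68.27 mol, ξ₁ = 175.5 mol.
Outlet amounts (n = n₀ + Σ ν·ξ):
  Q: 694 − 2(175.5) − 1(68.27) = 274.8
  V: 0 + 1(175.5) = 175.5
  U: 0 + 1(68.27) = 68.27
  R: 0 + 1(68.27) = 68.27

68.3 mol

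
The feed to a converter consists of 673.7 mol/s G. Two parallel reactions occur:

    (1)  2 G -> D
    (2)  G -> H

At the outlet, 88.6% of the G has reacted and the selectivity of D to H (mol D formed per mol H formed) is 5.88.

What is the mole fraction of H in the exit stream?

0.117

Conversion of G: G consumed = 0.886 × 673.7 = 596.9 mol/s = 2ξ₁ + 1ξ₂.
Selectivity: 1ξ₁ / (1ξ₂) = 5.88 → ξ₁ = 5.88 ξ₂.
Substitute: (2·5.88 + 1) ξ₂ = 596.9 → ξ₂ = 46.78 mol/s, ξ₁ = 275.1 mol/s.
Outlet amounts (n = n₀ + Σ ν·ξ):
  G: 673.7 − 2(275.1) − 1(46.78) = 76.8
  D: 0 + 1(275.1) = 275.1
  H: 0 + 1(46.78) = 46.78
Total out = 398.6 mol/s; y_H = 46.78 / 398.6 = 0.1173.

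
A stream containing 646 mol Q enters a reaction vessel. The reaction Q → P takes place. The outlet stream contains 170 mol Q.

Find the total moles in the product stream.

646 mol

For Q: n = n₀ − 1ξ → 170 = 646 − 1ξ, giving ξ = 476 mol.
Outlet amounts (n = n₀ + ν ξ):
  Q: 646 − 1(476) = 170
  P: 0 + 1(476) = 476
Total out = 170 + 476 = 646 mol.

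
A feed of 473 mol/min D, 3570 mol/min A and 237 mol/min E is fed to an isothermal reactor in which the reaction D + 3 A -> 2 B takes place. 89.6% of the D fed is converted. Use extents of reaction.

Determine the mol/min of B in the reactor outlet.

848 mol/min

D reacted = 0.896 × 473 = 423.8 mol/min; ν_D = −1, so ξ = 423.8/1 = 423.8 mol/min.
Outlet amounts (n = n₀ + ν ξ):
  D: 473 − 1(423.8) = 49.19
  A: 3570 − 3(423.8) = 2299
  B: 0 + 2(423.8) = 847.6
  E: 237 (inert)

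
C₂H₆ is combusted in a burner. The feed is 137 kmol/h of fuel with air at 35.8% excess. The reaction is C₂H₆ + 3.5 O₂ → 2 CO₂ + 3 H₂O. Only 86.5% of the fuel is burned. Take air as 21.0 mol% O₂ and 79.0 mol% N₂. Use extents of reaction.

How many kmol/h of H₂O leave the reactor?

Stoichiometric O₂ = 3.5 × 137 = 479.5 kmol/h; O₂ fed = 479.5 × 1.358 = 651.2 kmol/h.
N₂ fed = 651.2 × 79/21 = 2450 kmol/h.
Fuel reacted = 0.865 × 137 → ξ = 118.5 kmol/h.
Outlet (n = n₀ + ν ξ):
  C₂H₆: 137 − 1(118.5) = 18.5
  O₂: 651.2 − 3.5(118.5) = 236.4
  N₂: 2450 (inert)
  CO₂: 0 + 2(118.5) = 237
  H₂O: 0 + 3(118.5) = 355.5

356 kmol/h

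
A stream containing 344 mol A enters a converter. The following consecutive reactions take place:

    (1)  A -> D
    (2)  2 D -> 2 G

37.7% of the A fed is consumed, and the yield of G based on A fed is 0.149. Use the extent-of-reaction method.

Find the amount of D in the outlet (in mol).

78.4 mol

Conversion of A: A consumed = 1ξ₁ = 0.377 × 344 → ξ₁ = 129.7 mol.
Yield of G: 2ξ₂ / 344 = 0.149 → ξ₂ = 25.63 mol.
Outlet amounts (n = n₀ + Σ ν·ξ):
  A: 344 − 1(129.7) = 214.3
  D: 0 + 1(129.7) − 2(25.63) = 78.43
  G: 0 + 2(25.63) = 51.26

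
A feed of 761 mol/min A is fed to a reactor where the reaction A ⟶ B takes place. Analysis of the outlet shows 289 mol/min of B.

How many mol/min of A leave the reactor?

For B: n = n₀ + 1ξ → 289 = 0 + 1ξ, giving ξ = 289 mol/min.
Outlet amounts (n = n₀ + ν ξ):
  A: 761 − 1(289) = 472
  B: 0 + 1(289) = 289

472 mol/min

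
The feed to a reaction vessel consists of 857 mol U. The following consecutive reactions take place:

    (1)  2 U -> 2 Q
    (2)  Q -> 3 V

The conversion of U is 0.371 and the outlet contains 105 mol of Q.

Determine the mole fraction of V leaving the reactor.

Conversion of U: U consumed = 2ξ₁ = 0.371 × 857 → ξ₁ = 159 mol.
Q balance: n_Q = 0 + 2ξ₁ − 1ξ₂ = 105 → ξ₂ = (2·159 − 105)/1 = 212.9 mol.
Outlet amounts (n = n₀ + Σ ν·ξ):
  U: 857 − 2(159) = 539.1
  Q: 0 + 2(159) − 1(212.9) = 105
  V: 0 + 3(212.9) = 638.8
Total out = 1283 mol; y_V = 638.8 / 1283 = 0.498.

0.498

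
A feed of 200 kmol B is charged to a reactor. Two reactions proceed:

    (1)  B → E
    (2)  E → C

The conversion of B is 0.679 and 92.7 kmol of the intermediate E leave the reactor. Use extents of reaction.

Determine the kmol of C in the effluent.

43.1 kmol

Conversion of B: B consumed = 1ξ₁ = 0.679 × 200 → ξ₁ = 135.8 kmol.
E balance: n_E = 0 + 1ξ₁ − 1ξ₂ = 92.7 → ξ₂ = (1·135.8 − 92.7)/1 = 43.1 kmol.
Outlet amounts (n = n₀ + Σ ν·ξ):
  B: 200 − 1(135.8) = 64.2
  E: 0 + 1(135.8) − 1(43.1) = 92.7
  C: 0 + 1(43.1) = 43.1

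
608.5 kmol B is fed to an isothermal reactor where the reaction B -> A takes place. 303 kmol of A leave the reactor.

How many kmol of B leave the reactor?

306 kmol

For A: n = n₀ + 1ξ → 303 = 0 + 1ξ, giving ξ = 303 kmol.
Outlet amounts (n = n₀ + ν ξ):
  B: 608.5 − 1(303) = 305.5
  A: 0 + 1(303) = 303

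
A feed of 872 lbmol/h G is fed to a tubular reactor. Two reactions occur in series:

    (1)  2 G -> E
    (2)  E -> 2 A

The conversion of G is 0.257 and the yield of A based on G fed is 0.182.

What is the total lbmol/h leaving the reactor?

839 lbmol/h

Conversion of G: G consumed = 2ξ₁ = 0.257 × 872 → ξ₁ = 112.1 lbmol/h.
Yield of A: 2ξ₂ / 872 = 0.182 → ξ₂ = 79.35 lbmol/h.
Outlet amounts (n = n₀ + Σ ν·ξ):
  G: 872 − 2(112.1) = 647.9
  E: 0 + 1(112.1) − 1(79.35) = 32.7
  A: 0 + 2(79.35) = 158.7
Total out = 647.9 + 32.7 + 158.7 = 839.3 lbmol/h.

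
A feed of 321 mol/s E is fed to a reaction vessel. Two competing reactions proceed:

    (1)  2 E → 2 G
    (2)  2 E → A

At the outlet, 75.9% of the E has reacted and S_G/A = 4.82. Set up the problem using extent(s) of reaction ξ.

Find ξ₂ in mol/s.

Conversion of E: E consumed = 0.759 × 321 = 243.6 mol/s = 2ξ₁ + 2ξ₂.
Selectivity: 2ξ₁ / (1ξ₂) = 4.82 → ξ₁ = 2.41 ξ₂.
Substitute: (2·2.41 + 2) ξ₂ = 243.6 → ξ₂ = 35.72 mol/s, ξ₁ = 86.1 mol/s.
Outlet amounts (n = n₀ + Σ ν·ξ):
  E: 321 − 2(86.1) − 2(35.72) = 77.36
  G: 0 + 2(86.1) = 172.2
  A: 0 + 1(35.72) = 35.72

ξ₂ = 35.7 mol/s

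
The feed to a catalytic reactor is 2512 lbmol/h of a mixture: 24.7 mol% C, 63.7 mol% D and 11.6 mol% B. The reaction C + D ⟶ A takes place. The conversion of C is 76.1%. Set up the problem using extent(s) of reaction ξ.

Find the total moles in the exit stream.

C reacted = 0.761 × 620.5 = 472.2 lbmol/h; ν_C = −1, so ξ = 472.2/1 = 472.2 lbmol/h.
Outlet amounts (n = n₀ + ν ξ):
  C: 620.5 − 1(472.2) = 148.3
  D: 1600 − 1(472.2) = 1128
  A: 0 + 1(472.2) = 472.2
  B: 291.4 (inert)
Total out = 148.3 + 1128 + 472.2 + 291.4 = 2040 lbmol/h.

2040 lbmol/h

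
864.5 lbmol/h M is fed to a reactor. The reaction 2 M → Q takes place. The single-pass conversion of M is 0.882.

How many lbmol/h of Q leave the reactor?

381 lbmol/h

M reacted = 0.882 × 864.5 = 762.5 lbmol/h; ν_M = −2, so ξ = 762.5/2 = 381.2 lbmol/h.
Outlet amounts (n = n₀ + ν ξ):
  M: 864.5 − 2(381.2) = 102
  Q: 0 + 1(381.2) = 381.2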